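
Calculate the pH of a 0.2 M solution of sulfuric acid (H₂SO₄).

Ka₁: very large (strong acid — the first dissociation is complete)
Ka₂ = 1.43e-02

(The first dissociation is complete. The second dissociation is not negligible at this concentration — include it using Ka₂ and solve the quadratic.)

First dissociation is complete: [H⁺]₀ = [HSO₄⁻]₀ = C = 0.2 M. Second dissociation HSO₄⁻ ⇌ H⁺ + SO₄²⁻: let x = [SO₄²⁻]. Ka₂ = (C + x)·x / (C − x) = 1.43e-02 → x² + (C + Ka₂)·x − Ka₂·C = 0 → x² + 0.21430·x − 2.860e-03 = 0. x = (−0.21430 + √(0.21430² + 4 × 2.860e-03)) / 2 = 1.2604e-02 M. [H⁺] = C + x = 0.2 + 1.2604e-02 = 2.1260e-01 M. pH = -log(2.1260e-01) = 0.67.

pH = 0.67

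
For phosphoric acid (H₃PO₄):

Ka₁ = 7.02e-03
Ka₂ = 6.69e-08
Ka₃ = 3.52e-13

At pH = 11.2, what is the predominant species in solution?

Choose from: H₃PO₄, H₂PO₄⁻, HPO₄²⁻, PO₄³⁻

pKa₁ = 2.15, pKa₂ = 7.17, pKa₃ = 12.45. For a polyprotic acid the predominant species crosses at each pKa: below pKa_n the protonated form dominates, above it the deprotonated form does. At pH = 11.2, the predominant species is HPO₄²⁻.

HPO₄²⁻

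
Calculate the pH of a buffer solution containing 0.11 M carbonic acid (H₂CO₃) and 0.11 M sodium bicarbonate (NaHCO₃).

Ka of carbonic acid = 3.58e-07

pKa = -log(3.58e-07) = 6.45. pH = pKa + log([A⁻]/[HA]) = 6.45 + log(0.11/0.11)

pH = 6.45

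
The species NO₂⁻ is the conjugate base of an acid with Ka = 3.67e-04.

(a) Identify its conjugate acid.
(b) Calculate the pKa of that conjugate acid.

(a) The conjugate acid is formed by adding one H⁺ to NO₂⁻, giving HNO₂. (b) pKa = -log(Ka) = -log(3.67e-04) = 3.44.

Conjugate acid: HNO₂; pK_a = 3.44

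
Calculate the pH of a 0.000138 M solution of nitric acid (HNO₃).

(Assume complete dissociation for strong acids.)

[H⁺] = 0.000138 M for strong acid. pH = -log[H⁺] = -log(0.000138)

pH = 3.86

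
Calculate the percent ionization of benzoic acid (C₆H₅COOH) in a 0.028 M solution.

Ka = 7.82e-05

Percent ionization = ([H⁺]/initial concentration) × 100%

Using Ka equilibrium: x² + Ka×x - Ka×C = 0. Solving: [H⁺] = 1.4411e-03. Percent = (1.4411e-03/0.028) × 100

Percent ionization = 5.15%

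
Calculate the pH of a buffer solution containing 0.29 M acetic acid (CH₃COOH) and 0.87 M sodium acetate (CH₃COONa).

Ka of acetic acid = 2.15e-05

pKa = -log(2.15e-05) = 4.67. pH = pKa + log([A⁻]/[HA]) = 4.67 + log(0.87/0.29)

pH = 5.14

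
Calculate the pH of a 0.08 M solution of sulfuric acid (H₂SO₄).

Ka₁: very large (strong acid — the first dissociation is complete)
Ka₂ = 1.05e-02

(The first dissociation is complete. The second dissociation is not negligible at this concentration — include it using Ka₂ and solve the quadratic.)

First dissociation is complete: [H⁺]₀ = [HSO₄⁻]₀ = C = 0.08 M. Second dissociation HSO₄⁻ ⇌ H⁺ + SO₄²⁻: let x = [SO₄²⁻]. Ka₂ = (C + x)·x / (C − x) = 1.05e-02 → x² + (C + Ka₂)·x − Ka₂·C = 0 → x² + 0.09050·x − 8.400e-04 = 0. x = (−0.09050 + √(0.09050² + 4 × 8.400e-04)) / 2 = 8.4860e-03 M. [H⁺] = C + x = 0.08 + 8.4860e-03 = 8.8486e-02 M. pH = -log(8.8486e-02) = 1.05.

pH = 1.05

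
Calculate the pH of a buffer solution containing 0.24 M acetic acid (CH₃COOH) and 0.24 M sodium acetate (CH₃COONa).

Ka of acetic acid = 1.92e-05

pKa = -log(1.92e-05) = 4.72. pH = pKa + log([A⁻]/[HA]) = 4.72 + log(0.24/0.24)

pH = 4.72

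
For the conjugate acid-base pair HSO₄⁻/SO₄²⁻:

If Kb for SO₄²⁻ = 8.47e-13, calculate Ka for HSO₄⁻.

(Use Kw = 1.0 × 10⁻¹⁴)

For a conjugate pair Ka × Kb = Kw, so Ka = Kw/Kb = 1.0 × 10⁻¹⁴ / 8.47e-13 = 1.18e-02.

K_a = 1.18e-02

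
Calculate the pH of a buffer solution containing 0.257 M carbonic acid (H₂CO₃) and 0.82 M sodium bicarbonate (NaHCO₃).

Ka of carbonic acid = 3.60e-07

pKa = -log(3.60e-07) = 6.44. pH = pKa + log([A⁻]/[HA]) = 6.44 + log(0.82/0.257)

pH = 6.95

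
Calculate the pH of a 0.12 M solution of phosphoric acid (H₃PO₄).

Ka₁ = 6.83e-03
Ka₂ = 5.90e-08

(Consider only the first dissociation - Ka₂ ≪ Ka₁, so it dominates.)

First dissociation dominates. From Ka₁ = [H⁺][HA⁻]/[H₂A], x² + Ka₁·x − Ka₁·C = 0 with C = 0.12 M and Ka₁ = 6.83e-03. Solving: [H⁺] = (−Ka₁ + √(Ka₁² + 4·Ka₁·C)) / 2 = 2.5417e-02 M. pH = -log(2.5417e-02) = 1.59.

pH = 1.59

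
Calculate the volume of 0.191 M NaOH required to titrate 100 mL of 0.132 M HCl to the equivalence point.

At equivalence: moles acid = moles base. moles HCl = 0.132 × 100/1000 = 0.0132 mol. V_base = moles / 0.191 × 1000 = 69.1 mL.

V_{base} = 69.1 mL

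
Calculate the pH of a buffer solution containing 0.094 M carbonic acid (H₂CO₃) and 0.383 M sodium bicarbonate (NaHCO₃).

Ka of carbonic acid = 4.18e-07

pKa = -log(4.18e-07) = 6.38. pH = pKa + log([A⁻]/[HA]) = 6.38 + log(0.383/0.094)

pH = 6.99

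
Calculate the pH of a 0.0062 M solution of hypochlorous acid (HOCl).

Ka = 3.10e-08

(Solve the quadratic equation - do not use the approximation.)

x² + Ka×x - Ka×C = 0. Using quadratic formula: [H⁺] = 1.3848e-05

pH = 4.86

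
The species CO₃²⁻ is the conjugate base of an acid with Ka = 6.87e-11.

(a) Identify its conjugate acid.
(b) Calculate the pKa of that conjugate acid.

(a) The conjugate acid is formed by adding one H⁺ to CO₃²⁻, giving HCO₃⁻. (b) pKa = -log(Ka) = -log(6.87e-11) = 10.16.

Conjugate acid: HCO₃⁻; pK_a = 10.16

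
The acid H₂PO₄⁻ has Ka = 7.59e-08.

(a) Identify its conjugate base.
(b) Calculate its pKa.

(a) The conjugate base is formed by removing one H⁺ from H₂PO₄⁻, giving HPO₄²⁻. (b) pKa = -log(Ka) = -log(7.59e-08) = 7.12.

Conjugate base: HPO₄²⁻; pK_a = 7.12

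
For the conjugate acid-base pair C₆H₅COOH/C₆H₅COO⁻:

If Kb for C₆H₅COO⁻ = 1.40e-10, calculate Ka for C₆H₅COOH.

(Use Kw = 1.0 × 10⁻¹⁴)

For a conjugate pair Ka × Kb = Kw, so Ka = Kw/Kb = 1.0 × 10⁻¹⁴ / 1.40e-10 = 7.14e-05.

K_a = 7.14e-05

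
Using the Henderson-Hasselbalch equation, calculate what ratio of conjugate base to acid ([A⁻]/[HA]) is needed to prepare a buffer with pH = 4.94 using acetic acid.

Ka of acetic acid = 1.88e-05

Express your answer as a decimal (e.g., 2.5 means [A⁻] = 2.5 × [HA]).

pKa = -log(1.88e-05) = 4.7258. pH = pKa + log([A⁻]/[HA]), so log([A⁻]/[HA]) = pH − pKa = 4.94 − 4.7258 = 0.2142. [A⁻]/[HA] = 10^(0.2142) = 1.64

[A⁻]/[HA] = 1.64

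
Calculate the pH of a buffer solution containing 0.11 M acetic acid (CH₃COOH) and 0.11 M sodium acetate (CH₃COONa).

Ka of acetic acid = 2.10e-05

pKa = -log(2.10e-05) = 4.68. pH = pKa + log([A⁻]/[HA]) = 4.68 + log(0.11/0.11)

pH = 4.68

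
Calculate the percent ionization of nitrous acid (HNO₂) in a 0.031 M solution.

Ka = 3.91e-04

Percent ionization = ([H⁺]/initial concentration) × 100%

Using Ka equilibrium: x² + Ka×x - Ka×C = 0. Solving: [H⁺] = 3.2915e-03. Percent = (3.2915e-03/0.031) × 100

Percent ionization = 10.6%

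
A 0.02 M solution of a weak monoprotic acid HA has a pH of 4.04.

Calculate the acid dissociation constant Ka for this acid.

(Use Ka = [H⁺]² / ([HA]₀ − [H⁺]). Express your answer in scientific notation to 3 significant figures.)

[H⁺] = 10^(−pH) = 10^(−4.04) = 9.120e-05 M. For HA ⇌ H⁺ + A⁻, Ka = [H⁺][A⁻]/[HA] = [H⁺]² / ([HA]₀ − [H⁺]) = (9.120e-05)² / (0.02 − 9.120e-05) = 4.18e-07.

K_a = 4.18e-07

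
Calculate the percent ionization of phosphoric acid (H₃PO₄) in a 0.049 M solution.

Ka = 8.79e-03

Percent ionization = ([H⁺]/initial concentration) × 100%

Using Ka equilibrium: x² + Ka×x - Ka×C = 0. Solving: [H⁺] = 1.6819e-02. Percent = (1.6819e-02/0.049) × 100

Percent ionization = 34.3%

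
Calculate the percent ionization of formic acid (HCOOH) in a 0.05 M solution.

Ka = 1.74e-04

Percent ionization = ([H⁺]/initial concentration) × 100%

Using Ka equilibrium: x² + Ka×x - Ka×C = 0. Solving: [H⁺] = 2.8639e-03. Percent = (2.8639e-03/0.05) × 100

Percent ionization = 5.73%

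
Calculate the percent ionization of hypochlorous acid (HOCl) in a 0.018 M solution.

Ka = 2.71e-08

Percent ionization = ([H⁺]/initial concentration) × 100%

Using Ka equilibrium: x² + Ka×x - Ka×C = 0. Solving: [H⁺] = 2.2073e-05. Percent = (2.2073e-05/0.018) × 100

Percent ionization = 0.123%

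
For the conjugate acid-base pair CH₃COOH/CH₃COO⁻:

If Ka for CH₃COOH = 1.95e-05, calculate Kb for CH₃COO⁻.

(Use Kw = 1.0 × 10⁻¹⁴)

For a conjugate pair Ka × Kb = Kw, so Kb = Kw/Ka = 1.0 × 10⁻¹⁴ / 1.95e-05 = 5.13e-10.

K_b = 5.13e-10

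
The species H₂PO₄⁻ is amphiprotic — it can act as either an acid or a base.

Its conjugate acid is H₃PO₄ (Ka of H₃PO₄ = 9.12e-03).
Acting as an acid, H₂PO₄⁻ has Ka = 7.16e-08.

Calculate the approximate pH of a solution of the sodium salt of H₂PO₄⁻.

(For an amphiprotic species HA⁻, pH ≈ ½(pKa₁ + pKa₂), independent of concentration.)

pKa₁ = -log(9.12e-03) = 2.04; pKa₂ = -log(7.16e-08) = 7.15. For an amphiprotic species, pH ≈ ½(pKa₁ + pKa₂) = ½(2.04 + 7.15) = 4.59.

pH = 4.59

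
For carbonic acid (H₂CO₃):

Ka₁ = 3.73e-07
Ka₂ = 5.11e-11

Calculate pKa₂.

pKa₂ = -log(Ka₂) = -log(5.11e-11) = 10.29.

pK_{a2} = 10.29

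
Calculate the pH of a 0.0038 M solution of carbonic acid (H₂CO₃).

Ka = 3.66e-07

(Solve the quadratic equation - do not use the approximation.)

x² + Ka×x - Ka×C = 0. Using quadratic formula: [H⁺] = 3.7111e-05

pH = 4.43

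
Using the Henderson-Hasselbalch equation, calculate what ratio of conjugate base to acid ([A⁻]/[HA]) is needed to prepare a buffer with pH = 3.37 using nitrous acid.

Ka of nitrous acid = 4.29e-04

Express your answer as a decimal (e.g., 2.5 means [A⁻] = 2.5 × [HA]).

pKa = -log(4.29e-04) = 3.3675. pH = pKa + log([A⁻]/[HA]), so log([A⁻]/[HA]) = pH − pKa = 3.37 − 3.3675 = 0.0025. [A⁻]/[HA] = 10^(0.0025) = 1.01

[A⁻]/[HA] = 1.01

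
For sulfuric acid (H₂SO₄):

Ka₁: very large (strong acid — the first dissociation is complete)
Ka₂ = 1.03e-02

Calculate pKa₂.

pKa₂ = -log(Ka₂) = -log(1.03e-02) = 1.99.

pK_{a2} = 1.99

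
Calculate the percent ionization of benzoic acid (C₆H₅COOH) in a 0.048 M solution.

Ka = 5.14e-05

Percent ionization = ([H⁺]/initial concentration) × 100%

Using Ka equilibrium: x² + Ka×x - Ka×C = 0. Solving: [H⁺] = 1.5452e-03. Percent = (1.5452e-03/0.048) × 100

Percent ionization = 3.22%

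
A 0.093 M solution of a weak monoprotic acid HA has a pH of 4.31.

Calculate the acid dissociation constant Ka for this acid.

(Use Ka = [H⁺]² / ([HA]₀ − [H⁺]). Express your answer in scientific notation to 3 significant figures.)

[H⁺] = 10^(−pH) = 10^(−4.31) = 4.898e-05 M. For HA ⇌ H⁺ + A⁻, Ka = [H⁺][A⁻]/[HA] = [H⁺]² / ([HA]₀ − [H⁺]) = (4.898e-05)² / (0.093 − 4.898e-05) = 2.58e-08.

K_a = 2.58e-08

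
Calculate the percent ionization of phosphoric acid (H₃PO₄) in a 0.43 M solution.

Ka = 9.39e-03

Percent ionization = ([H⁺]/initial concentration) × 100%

Using Ka equilibrium: x² + Ka×x - Ka×C = 0. Solving: [H⁺] = 5.9021e-02. Percent = (5.9021e-02/0.43) × 100

Percent ionization = 13.7%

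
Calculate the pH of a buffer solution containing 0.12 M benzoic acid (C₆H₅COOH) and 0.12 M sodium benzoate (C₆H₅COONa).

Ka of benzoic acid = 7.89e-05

pKa = -log(7.89e-05) = 4.10. pH = pKa + log([A⁻]/[HA]) = 4.10 + log(0.12/0.12)

pH = 4.10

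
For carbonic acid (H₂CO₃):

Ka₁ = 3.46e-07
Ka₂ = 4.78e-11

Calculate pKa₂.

pKa₂ = -log(Ka₂) = -log(4.78e-11) = 10.32.

pK_{a2} = 10.32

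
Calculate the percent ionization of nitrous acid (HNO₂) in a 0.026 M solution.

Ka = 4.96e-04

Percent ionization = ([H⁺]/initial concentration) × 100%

Using Ka equilibrium: x² + Ka×x - Ka×C = 0. Solving: [H⁺] = 3.3517e-03. Percent = (3.3517e-03/0.026) × 100

Percent ionization = 12.9%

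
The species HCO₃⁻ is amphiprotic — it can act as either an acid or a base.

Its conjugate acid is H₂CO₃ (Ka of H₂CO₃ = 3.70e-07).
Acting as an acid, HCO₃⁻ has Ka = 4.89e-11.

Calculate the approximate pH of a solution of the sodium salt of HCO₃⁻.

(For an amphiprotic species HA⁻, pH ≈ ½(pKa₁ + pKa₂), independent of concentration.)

pKa₁ = -log(3.70e-07) = 6.43; pKa₂ = -log(4.89e-11) = 10.31. For an amphiprotic species, pH ≈ ½(pKa₁ + pKa₂) = ½(6.43 + 10.31) = 8.37.

pH = 8.37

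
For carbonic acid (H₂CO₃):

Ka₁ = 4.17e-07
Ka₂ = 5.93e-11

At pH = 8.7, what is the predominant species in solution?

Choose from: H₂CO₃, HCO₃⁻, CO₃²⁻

pKa₁ = 6.38, pKa₂ = 10.23. For a polyprotic acid the predominant species crosses at each pKa: below pKa_n the protonated form dominates, above it the deprotonated form does. At pH = 8.7, the predominant species is HCO₃⁻.

HCO₃⁻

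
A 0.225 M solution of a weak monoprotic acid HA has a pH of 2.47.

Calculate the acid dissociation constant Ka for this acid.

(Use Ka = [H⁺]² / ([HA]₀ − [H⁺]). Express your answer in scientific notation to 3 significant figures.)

[H⁺] = 10^(−pH) = 10^(−2.47) = 3.388e-03 M. For HA ⇌ H⁺ + A⁻, Ka = [H⁺][A⁻]/[HA] = [H⁺]² / ([HA]₀ − [H⁺]) = (3.388e-03)² / (0.225 − 3.388e-03) = 5.18e-05.

K_a = 5.18e-05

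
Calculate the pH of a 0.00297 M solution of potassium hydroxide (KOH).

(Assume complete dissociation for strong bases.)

[OH⁻] = 0.00297 M for strong base. pOH = -log[OH⁻] = 2.53, pH = 14 - pOH

pH = 11.47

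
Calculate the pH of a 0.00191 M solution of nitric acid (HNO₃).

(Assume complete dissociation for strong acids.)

[H⁺] = 0.00191 M for strong acid. pH = -log[H⁺] = -log(0.00191)

pH = 2.72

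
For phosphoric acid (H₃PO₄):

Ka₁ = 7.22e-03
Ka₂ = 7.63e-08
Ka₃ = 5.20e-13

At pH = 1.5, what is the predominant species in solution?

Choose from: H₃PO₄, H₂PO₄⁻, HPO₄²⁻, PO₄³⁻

pKa₁ = 2.14, pKa₂ = 7.12, pKa₃ = 12.28. For a polyprotic acid the predominant species crosses at each pKa: below pKa_n the protonated form dominates, above it the deprotonated form does. At pH = 1.5, the predominant species is H₃PO₄.

H₃PO₄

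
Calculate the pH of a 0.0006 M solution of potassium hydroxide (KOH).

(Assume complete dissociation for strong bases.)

[OH⁻] = 0.0006 M for strong base. pOH = -log[OH⁻] = 3.22, pH = 14 - pOH

pH = 10.78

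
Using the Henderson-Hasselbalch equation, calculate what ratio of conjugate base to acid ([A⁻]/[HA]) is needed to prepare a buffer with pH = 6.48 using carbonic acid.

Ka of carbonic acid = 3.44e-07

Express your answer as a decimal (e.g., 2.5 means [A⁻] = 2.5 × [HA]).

pKa = -log(3.44e-07) = 6.4634. pH = pKa + log([A⁻]/[HA]), so log([A⁻]/[HA]) = pH − pKa = 6.48 − 6.4634 = 0.0166. [A⁻]/[HA] = 10^(0.0166) = 1.04

[A⁻]/[HA] = 1.04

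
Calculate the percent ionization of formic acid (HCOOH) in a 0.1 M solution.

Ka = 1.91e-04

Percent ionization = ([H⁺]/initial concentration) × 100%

Using Ka equilibrium: x² + Ka×x - Ka×C = 0. Solving: [H⁺] = 4.2759e-03. Percent = (4.2759e-03/0.1) × 100

Percent ionization = 4.28%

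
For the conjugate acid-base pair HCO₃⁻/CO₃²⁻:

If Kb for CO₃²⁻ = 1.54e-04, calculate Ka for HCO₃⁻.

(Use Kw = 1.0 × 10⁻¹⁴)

For a conjugate pair Ka × Kb = Kw, so Ka = Kw/Kb = 1.0 × 10⁻¹⁴ / 1.54e-04 = 6.49e-11.

K_a = 6.49e-11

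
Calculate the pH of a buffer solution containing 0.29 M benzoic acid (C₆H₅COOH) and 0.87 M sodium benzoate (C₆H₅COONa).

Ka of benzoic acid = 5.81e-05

pKa = -log(5.81e-05) = 4.24. pH = pKa + log([A⁻]/[HA]) = 4.24 + log(0.87/0.29)

pH = 4.71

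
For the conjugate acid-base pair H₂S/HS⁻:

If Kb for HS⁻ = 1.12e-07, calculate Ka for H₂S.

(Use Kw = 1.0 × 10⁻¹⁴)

For a conjugate pair Ka × Kb = Kw, so Ka = Kw/Kb = 1.0 × 10⁻¹⁴ / 1.12e-07 = 8.93e-08.

K_a = 8.93e-08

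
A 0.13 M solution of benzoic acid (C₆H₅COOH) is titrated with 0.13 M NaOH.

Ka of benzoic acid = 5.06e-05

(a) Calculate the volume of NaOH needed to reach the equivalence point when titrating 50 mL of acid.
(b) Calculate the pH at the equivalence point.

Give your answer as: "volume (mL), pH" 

moles acid = 0.13 × 50/1000 = 0.0065 mol; V_base = moles/0.13 × 1000 = 50.0 mL. At equivalence only the conjugate base is present: [A⁻] = 0.0065/0.100 = 6.5000e-02 M. Kb = Kw/Ka = 1.98e-10; [OH⁻] = √(Kb × [A⁻]) = 3.5841e-06; pOH = 5.45; pH = 14 - pOH = 8.55.

V = 50.0 mL, pH = 8.55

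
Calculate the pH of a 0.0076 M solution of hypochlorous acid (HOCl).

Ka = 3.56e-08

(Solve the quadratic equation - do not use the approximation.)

x² + Ka×x - Ka×C = 0. Using quadratic formula: [H⁺] = 1.6431e-05

pH = 4.78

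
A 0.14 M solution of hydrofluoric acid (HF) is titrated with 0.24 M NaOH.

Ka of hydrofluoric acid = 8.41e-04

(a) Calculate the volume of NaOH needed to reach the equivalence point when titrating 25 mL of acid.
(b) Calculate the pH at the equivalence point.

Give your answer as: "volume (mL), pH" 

moles acid = 0.14 × 25/1000 = 0.0035 mol; V_base = moles/0.24 × 1000 = 14.6 mL. At equivalence only the conjugate base is present: [A⁻] = 0.0035/0.040 = 8.8421e-02 M. Kb = Kw/Ka = 1.19e-11; [OH⁻] = √(Kb × [A⁻]) = 1.0254e-06; pOH = 5.99; pH = 14 - pOH = 8.01.

V = 14.6 mL, pH = 8.01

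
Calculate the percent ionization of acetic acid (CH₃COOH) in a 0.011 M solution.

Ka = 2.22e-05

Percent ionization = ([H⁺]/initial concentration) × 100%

Using Ka equilibrium: x² + Ka×x - Ka×C = 0. Solving: [H⁺] = 4.8319e-04. Percent = (4.8319e-04/0.011) × 100

Percent ionization = 4.39%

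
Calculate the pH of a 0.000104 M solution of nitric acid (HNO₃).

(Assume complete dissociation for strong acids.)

[H⁺] = 0.000104 M for strong acid. pH = -log[H⁺] = -log(0.000104)

pH = 3.98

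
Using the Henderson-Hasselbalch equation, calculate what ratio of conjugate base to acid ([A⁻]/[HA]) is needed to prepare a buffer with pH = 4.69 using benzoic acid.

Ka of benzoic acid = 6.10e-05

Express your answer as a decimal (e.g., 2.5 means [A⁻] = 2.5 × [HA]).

pKa = -log(6.10e-05) = 4.2147. pH = pKa + log([A⁻]/[HA]), so log([A⁻]/[HA]) = pH − pKa = 4.69 − 4.2147 = 0.4753. [A⁻]/[HA] = 10^(0.4753) = 2.99

[A⁻]/[HA] = 2.99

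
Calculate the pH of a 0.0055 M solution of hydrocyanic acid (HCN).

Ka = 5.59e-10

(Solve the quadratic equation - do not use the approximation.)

x² + Ka×x - Ka×C = 0. Using quadratic formula: [H⁺] = 1.7531e-06

pH = 5.76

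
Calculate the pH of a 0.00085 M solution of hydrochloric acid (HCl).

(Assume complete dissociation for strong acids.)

[H⁺] = 0.00085 M for strong acid. pH = -log[H⁺] = -log(0.00085)

pH = 3.07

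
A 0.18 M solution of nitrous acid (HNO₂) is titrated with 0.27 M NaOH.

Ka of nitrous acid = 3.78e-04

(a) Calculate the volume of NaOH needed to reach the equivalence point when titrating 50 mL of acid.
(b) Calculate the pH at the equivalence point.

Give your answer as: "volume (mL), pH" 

moles acid = 0.18 × 50/1000 = 0.009 mol; V_base = moles/0.27 × 1000 = 33.3 mL. At equivalence only the conjugate base is present: [A⁻] = 0.009/0.083 = 1.0800e-01 M. Kb = Kw/Ka = 2.65e-11; [OH⁻] = √(Kb × [A⁻]) = 1.6903e-06; pOH = 5.77; pH = 14 - pOH = 8.23.

V = 33.3 mL, pH = 8.23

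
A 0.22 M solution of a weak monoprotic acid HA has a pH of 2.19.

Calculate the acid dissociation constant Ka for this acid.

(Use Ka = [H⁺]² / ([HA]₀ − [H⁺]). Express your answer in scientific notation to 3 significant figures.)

[H⁺] = 10^(−pH) = 10^(−2.19) = 6.457e-03 M. For HA ⇌ H⁺ + A⁻, Ka = [H⁺][A⁻]/[HA] = [H⁺]² / ([HA]₀ − [H⁺]) = (6.457e-03)² / (0.22 − 6.457e-03) = 1.95e-04.

K_a = 1.95e-04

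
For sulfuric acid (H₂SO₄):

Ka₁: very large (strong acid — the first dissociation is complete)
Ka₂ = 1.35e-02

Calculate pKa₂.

pKa₂ = -log(Ka₂) = -log(1.35e-02) = 1.87.

pK_{a2} = 1.87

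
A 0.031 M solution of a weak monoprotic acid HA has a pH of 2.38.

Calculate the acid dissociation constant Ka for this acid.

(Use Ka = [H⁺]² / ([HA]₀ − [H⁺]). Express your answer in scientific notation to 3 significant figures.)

[H⁺] = 10^(−pH) = 10^(−2.38) = 4.169e-03 M. For HA ⇌ H⁺ + A⁻, Ka = [H⁺][A⁻]/[HA] = [H⁺]² / ([HA]₀ − [H⁺]) = (4.169e-03)² / (0.031 − 4.169e-03) = 6.48e-04.

K_a = 6.48e-04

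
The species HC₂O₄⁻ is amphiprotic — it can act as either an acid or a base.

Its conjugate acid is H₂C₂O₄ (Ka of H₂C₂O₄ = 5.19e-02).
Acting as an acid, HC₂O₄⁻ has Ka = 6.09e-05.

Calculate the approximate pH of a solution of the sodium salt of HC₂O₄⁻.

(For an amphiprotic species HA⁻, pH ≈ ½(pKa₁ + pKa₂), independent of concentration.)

pKa₁ = -log(5.19e-02) = 1.28; pKa₂ = -log(6.09e-05) = 4.22. For an amphiprotic species, pH ≈ ½(pKa₁ + pKa₂) = ½(1.28 + 4.22) = 2.75.

pH = 2.75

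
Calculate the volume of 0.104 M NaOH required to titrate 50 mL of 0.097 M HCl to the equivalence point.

At equivalence: moles acid = moles base. moles HCl = 0.097 × 50/1000 = 0.00485 mol. V_base = moles / 0.104 × 1000 = 46.6 mL.

V_{base} = 46.6 mL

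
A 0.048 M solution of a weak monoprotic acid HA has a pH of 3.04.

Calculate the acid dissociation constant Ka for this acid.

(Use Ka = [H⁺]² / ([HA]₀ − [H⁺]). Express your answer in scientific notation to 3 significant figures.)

[H⁺] = 10^(−pH) = 10^(−3.04) = 9.120e-04 M. For HA ⇌ H⁺ + A⁻, Ka = [H⁺][A⁻]/[HA] = [H⁺]² / ([HA]₀ − [H⁺]) = (9.120e-04)² / (0.048 − 9.120e-04) = 1.77e-05.

K_a = 1.77e-05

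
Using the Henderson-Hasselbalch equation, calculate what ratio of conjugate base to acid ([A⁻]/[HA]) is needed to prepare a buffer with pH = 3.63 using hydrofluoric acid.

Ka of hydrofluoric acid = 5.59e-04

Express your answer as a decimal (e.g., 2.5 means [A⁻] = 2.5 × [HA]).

pKa = -log(5.59e-04) = 3.2526. pH = pKa + log([A⁻]/[HA]), so log([A⁻]/[HA]) = pH − pKa = 3.63 − 3.2526 = 0.3774. [A⁻]/[HA] = 10^(0.3774) = 2.38

[A⁻]/[HA] = 2.38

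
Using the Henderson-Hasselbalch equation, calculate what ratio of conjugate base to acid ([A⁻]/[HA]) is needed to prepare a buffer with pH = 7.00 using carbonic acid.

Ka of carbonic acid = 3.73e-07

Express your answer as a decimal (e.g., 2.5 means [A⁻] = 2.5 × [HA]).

pKa = -log(3.73e-07) = 6.4283. pH = pKa + log([A⁻]/[HA]), so log([A⁻]/[HA]) = pH − pKa = 7.00 − 6.4283 = 0.5717. [A⁻]/[HA] = 10^(0.5717) = 3.73

[A⁻]/[HA] = 3.73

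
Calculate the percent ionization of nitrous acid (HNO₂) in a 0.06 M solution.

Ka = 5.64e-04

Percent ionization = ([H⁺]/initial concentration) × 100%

Using Ka equilibrium: x² + Ka×x - Ka×C = 0. Solving: [H⁺] = 5.5420e-03. Percent = (5.5420e-03/0.06) × 100

Percent ionization = 9.24%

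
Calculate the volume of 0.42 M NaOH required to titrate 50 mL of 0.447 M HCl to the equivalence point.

At equivalence: moles acid = moles base. moles HCl = 0.447 × 50/1000 = 0.02235 mol. V_base = moles / 0.42 × 1000 = 53.2 mL.

V_{base} = 53.2 mL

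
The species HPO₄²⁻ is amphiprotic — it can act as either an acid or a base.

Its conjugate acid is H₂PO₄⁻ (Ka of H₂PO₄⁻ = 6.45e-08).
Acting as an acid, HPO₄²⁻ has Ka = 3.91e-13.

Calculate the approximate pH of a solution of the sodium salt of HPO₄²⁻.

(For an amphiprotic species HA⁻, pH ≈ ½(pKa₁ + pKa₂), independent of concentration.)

pKa₁ = -log(6.45e-08) = 7.19; pKa₂ = -log(3.91e-13) = 12.41. For an amphiprotic species, pH ≈ ½(pKa₁ + pKa₂) = ½(7.19 + 12.41) = 9.80.

pH = 9.80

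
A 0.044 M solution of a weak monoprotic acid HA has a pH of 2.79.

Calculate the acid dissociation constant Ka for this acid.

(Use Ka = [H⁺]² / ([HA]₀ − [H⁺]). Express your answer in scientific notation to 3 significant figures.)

[H⁺] = 10^(−pH) = 10^(−2.79) = 1.622e-03 M. For HA ⇌ H⁺ + A⁻, Ka = [H⁺][A⁻]/[HA] = [H⁺]² / ([HA]₀ − [H⁺]) = (1.622e-03)² / (0.044 − 1.622e-03) = 6.21e-05.

K_a = 6.21e-05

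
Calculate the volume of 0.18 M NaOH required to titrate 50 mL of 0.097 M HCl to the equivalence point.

At equivalence: moles acid = moles base. moles HCl = 0.097 × 50/1000 = 0.00485 mol. V_base = moles / 0.18 × 1000 = 26.9 mL.

V_{base} = 26.9 mL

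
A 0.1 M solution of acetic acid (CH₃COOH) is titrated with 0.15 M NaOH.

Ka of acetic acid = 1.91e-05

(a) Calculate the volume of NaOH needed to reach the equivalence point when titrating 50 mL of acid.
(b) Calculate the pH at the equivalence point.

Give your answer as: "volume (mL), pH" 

moles acid = 0.1 × 50/1000 = 0.005 mol; V_base = moles/0.15 × 1000 = 33.3 mL. At equivalence only the conjugate base is present: [A⁻] = 0.005/0.083 = 6.0000e-02 M. Kb = Kw/Ka = 5.24e-10; [OH⁻] = √(Kb × [A⁻]) = 5.6048e-06; pOH = 5.25; pH = 14 - pOH = 8.75.

V = 33.3 mL, pH = 8.75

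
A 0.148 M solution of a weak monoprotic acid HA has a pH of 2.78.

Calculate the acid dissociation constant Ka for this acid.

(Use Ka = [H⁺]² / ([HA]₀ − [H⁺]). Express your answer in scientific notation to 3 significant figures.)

[H⁺] = 10^(−pH) = 10^(−2.78) = 1.660e-03 M. For HA ⇌ H⁺ + A⁻, Ka = [H⁺][A⁻]/[HA] = [H⁺]² / ([HA]₀ − [H⁺]) = (1.660e-03)² / (0.148 − 1.660e-03) = 1.88e-05.

K_a = 1.88e-05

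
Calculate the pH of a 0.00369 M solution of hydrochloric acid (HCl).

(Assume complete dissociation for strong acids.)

[H⁺] = 0.00369 M for strong acid. pH = -log[H⁺] = -log(0.00369)

pH = 2.43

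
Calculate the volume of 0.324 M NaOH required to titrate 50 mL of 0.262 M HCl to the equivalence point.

At equivalence: moles acid = moles base. moles HCl = 0.262 × 50/1000 = 0.0131 mol. V_base = moles / 0.324 × 1000 = 40.4 mL.

V_{base} = 40.4 mL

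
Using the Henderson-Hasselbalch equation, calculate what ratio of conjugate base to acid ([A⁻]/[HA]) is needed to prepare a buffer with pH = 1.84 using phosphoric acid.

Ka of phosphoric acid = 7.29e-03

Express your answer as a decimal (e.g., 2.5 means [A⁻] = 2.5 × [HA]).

pKa = -log(7.29e-03) = 2.1373. pH = pKa + log([A⁻]/[HA]), so log([A⁻]/[HA]) = pH − pKa = 1.84 − 2.1373 = -0.2973. [A⁻]/[HA] = 10^(-0.2973) = 0.504

[A⁻]/[HA] = 0.504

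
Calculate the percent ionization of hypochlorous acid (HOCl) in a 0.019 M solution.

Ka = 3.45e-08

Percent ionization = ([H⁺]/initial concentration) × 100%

Using Ka equilibrium: x² + Ka×x - Ka×C = 0. Solving: [H⁺] = 2.5585e-05. Percent = (2.5585e-05/0.019) × 100

Percent ionization = 0.135%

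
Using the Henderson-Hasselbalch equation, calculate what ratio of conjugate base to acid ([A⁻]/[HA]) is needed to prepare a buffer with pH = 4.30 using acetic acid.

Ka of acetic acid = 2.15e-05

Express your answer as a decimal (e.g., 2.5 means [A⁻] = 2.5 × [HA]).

pKa = -log(2.15e-05) = 4.6676. pH = pKa + log([A⁻]/[HA]), so log([A⁻]/[HA]) = pH − pKa = 4.30 − 4.6676 = -0.3676. [A⁻]/[HA] = 10^(-0.3676) = 0.429

[A⁻]/[HA] = 0.429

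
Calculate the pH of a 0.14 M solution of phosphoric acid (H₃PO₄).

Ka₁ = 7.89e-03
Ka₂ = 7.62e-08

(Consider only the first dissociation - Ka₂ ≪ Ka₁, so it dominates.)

First dissociation dominates. From Ka₁ = [H⁺][HA⁻]/[H₂A], x² + Ka₁·x − Ka₁·C = 0 with C = 0.14 M and Ka₁ = 7.89e-03. Solving: [H⁺] = (−Ka₁ + √(Ka₁² + 4·Ka₁·C)) / 2 = 2.9524e-02 M. pH = -log(2.9524e-02) = 1.53.

pH = 1.53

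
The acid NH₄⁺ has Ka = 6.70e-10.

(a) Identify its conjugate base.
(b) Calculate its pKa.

(a) The conjugate base is formed by removing one H⁺ from NH₄⁺, giving NH₃. (b) pKa = -log(Ka) = -log(6.70e-10) = 9.17.

Conjugate base: NH₃; pK_a = 9.17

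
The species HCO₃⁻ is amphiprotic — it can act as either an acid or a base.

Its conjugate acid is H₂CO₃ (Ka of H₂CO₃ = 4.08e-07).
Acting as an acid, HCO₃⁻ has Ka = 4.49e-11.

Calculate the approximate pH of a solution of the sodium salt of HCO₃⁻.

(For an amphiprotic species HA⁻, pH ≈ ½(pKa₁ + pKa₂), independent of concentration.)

pKa₁ = -log(4.08e-07) = 6.39; pKa₂ = -log(4.49e-11) = 10.35. For an amphiprotic species, pH ≈ ½(pKa₁ + pKa₂) = ½(6.39 + 10.35) = 8.37.

pH = 8.37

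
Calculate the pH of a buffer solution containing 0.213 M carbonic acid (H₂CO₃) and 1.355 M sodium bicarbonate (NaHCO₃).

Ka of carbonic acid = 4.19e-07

pKa = -log(4.19e-07) = 6.38. pH = pKa + log([A⁻]/[HA]) = 6.38 + log(1.355/0.213)

pH = 7.18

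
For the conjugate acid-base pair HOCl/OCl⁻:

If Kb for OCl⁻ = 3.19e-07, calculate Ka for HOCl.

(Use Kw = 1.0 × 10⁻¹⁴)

For a conjugate pair Ka × Kb = Kw, so Ka = Kw/Kb = 1.0 × 10⁻¹⁴ / 3.19e-07 = 3.13e-08.

K_a = 3.13e-08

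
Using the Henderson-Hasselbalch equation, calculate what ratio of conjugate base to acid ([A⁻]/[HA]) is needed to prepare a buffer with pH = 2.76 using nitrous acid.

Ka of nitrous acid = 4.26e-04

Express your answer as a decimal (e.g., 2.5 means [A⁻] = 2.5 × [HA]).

pKa = -log(4.26e-04) = 3.3706. pH = pKa + log([A⁻]/[HA]), so log([A⁻]/[HA]) = pH − pKa = 2.76 − 3.3706 = -0.6106. [A⁻]/[HA] = 10^(-0.6106) = 0.245

[A⁻]/[HA] = 0.245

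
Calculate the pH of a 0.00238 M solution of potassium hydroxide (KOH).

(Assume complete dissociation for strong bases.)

[OH⁻] = 0.00238 M for strong base. pOH = -log[OH⁻] = 2.62, pH = 14 - pOH

pH = 11.38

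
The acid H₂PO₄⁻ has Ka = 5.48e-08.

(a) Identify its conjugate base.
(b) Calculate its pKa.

(a) The conjugate base is formed by removing one H⁺ from H₂PO₄⁻, giving HPO₄²⁻. (b) pKa = -log(Ka) = -log(5.48e-08) = 7.26.

Conjugate base: HPO₄²⁻; pK_a = 7.26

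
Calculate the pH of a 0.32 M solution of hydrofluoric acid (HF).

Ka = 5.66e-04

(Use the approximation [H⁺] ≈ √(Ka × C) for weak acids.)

[H⁺] = √(Ka × C) = √(5.66e-04 × 0.32) = 1.3458e-02. pH = -log(1.3458e-02)

pH = 1.87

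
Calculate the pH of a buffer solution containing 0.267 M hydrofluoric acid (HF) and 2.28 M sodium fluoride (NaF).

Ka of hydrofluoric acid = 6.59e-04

pKa = -log(6.59e-04) = 3.18. pH = pKa + log([A⁻]/[HA]) = 3.18 + log(2.28/0.267)

pH = 4.11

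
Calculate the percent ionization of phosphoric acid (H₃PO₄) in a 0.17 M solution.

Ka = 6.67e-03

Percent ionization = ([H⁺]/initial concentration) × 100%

Using Ka equilibrium: x² + Ka×x - Ka×C = 0. Solving: [H⁺] = 3.0503e-02. Percent = (3.0503e-02/0.17) × 100

Percent ionization = 17.9%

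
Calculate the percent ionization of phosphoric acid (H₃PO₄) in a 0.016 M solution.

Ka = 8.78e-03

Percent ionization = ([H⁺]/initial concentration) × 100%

Using Ka equilibrium: x² + Ka×x - Ka×C = 0. Solving: [H⁺] = 8.2493e-03. Percent = (8.2493e-03/0.016) × 100

Percent ionization = 51.6%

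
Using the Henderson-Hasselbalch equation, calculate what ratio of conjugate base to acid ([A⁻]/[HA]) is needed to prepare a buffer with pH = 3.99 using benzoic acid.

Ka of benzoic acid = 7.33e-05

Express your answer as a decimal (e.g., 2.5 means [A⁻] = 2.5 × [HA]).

pKa = -log(7.33e-05) = 4.1349. pH = pKa + log([A⁻]/[HA]), so log([A⁻]/[HA]) = pH − pKa = 3.99 − 4.1349 = -0.1449. [A⁻]/[HA] = 10^(-0.1449) = 0.716

[A⁻]/[HA] = 0.716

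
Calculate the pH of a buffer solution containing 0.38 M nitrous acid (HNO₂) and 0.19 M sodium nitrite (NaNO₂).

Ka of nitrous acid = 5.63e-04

pKa = -log(5.63e-04) = 3.25. pH = pKa + log([A⁻]/[HA]) = 3.25 + log(0.19/0.38)

pH = 2.95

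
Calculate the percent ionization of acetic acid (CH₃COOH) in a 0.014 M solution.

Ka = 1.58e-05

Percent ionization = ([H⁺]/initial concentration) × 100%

Using Ka equilibrium: x² + Ka×x - Ka×C = 0. Solving: [H⁺] = 4.6249e-04. Percent = (4.6249e-04/0.014) × 100

Percent ionization = 3.3%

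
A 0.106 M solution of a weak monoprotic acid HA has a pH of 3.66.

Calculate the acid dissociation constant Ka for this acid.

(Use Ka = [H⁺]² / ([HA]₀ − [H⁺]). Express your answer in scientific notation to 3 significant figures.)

[H⁺] = 10^(−pH) = 10^(−3.66) = 2.188e-04 M. For HA ⇌ H⁺ + A⁻, Ka = [H⁺][A⁻]/[HA] = [H⁺]² / ([HA]₀ − [H⁺]) = (2.188e-04)² / (0.106 − 2.188e-04) = 4.52e-07.

K_a = 4.52e-07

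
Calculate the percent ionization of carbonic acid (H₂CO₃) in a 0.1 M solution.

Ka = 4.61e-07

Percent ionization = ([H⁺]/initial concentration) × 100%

Using Ka equilibrium: x² + Ka×x - Ka×C = 0. Solving: [H⁺] = 2.1448e-04. Percent = (2.1448e-04/0.1) × 100

Percent ionization = 0.214%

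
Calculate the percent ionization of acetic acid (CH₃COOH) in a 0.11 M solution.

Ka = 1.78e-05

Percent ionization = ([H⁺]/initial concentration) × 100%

Using Ka equilibrium: x² + Ka×x - Ka×C = 0. Solving: [H⁺] = 1.3904e-03. Percent = (1.3904e-03/0.11) × 100

Percent ionization = 1.26%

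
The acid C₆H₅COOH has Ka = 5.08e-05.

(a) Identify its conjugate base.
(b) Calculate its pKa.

(a) The conjugate base is formed by removing one H⁺ from C₆H₅COOH, giving C₆H₅COO⁻. (b) pKa = -log(Ka) = -log(5.08e-05) = 4.29.

Conjugate base: C₆H₅COO⁻; pK_a = 4.29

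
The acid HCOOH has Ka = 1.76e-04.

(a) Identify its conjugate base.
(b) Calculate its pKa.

(a) The conjugate base is formed by removing one H⁺ from HCOOH, giving HCOO⁻. (b) pKa = -log(Ka) = -log(1.76e-04) = 3.75.

Conjugate base: HCOO⁻; pK_a = 3.75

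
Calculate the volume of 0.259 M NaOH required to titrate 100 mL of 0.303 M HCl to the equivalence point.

At equivalence: moles acid = moles base. moles HCl = 0.303 × 100/1000 = 0.0303 mol. V_base = moles / 0.259 × 1000 = 117.0 mL.

V_{base} = 117.0 mL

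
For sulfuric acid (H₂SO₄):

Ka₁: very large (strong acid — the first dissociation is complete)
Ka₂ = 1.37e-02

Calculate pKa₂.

pKa₂ = -log(Ka₂) = -log(1.37e-02) = 1.86.

pK_{a2} = 1.86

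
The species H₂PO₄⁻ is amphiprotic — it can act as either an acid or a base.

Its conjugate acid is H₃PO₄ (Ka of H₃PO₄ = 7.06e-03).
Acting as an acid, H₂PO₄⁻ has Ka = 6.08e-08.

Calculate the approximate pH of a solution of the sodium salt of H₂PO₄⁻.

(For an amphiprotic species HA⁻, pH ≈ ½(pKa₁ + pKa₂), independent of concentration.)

pKa₁ = -log(7.06e-03) = 2.15; pKa₂ = -log(6.08e-08) = 7.22. For an amphiprotic species, pH ≈ ½(pKa₁ + pKa₂) = ½(2.15 + 7.22) = 4.68.

pH = 4.68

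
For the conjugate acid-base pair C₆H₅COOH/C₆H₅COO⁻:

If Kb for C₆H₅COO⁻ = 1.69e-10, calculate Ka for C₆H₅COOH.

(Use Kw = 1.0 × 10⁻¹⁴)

For a conjugate pair Ka × Kb = Kw, so Ka = Kw/Kb = 1.0 × 10⁻¹⁴ / 1.69e-10 = 5.92e-05.

K_a = 5.92e-05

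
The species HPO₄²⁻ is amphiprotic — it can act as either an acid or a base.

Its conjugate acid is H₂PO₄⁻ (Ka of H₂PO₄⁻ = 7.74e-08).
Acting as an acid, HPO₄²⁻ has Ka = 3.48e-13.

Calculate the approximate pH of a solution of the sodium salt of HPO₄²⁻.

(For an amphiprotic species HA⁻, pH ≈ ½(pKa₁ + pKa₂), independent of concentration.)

pKa₁ = -log(7.74e-08) = 7.11; pKa₂ = -log(3.48e-13) = 12.46. For an amphiprotic species, pH ≈ ½(pKa₁ + pKa₂) = ½(7.11 + 12.46) = 9.78.

pH = 9.78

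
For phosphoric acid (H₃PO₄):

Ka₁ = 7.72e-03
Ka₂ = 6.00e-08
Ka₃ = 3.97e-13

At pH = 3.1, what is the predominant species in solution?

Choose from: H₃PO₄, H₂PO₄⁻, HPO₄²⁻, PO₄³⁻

pKa₁ = 2.11, pKa₂ = 7.22, pKa₃ = 12.40. For a polyprotic acid the predominant species crosses at each pKa: below pKa_n the protonated form dominates, above it the deprotonated form does. At pH = 3.1, the predominant species is H₂PO₄⁻.

H₂PO₄⁻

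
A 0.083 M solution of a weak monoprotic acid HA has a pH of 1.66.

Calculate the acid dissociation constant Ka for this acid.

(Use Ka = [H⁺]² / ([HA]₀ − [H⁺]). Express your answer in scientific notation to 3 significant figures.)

[H⁺] = 10^(−pH) = 10^(−1.66) = 2.188e-02 M. For HA ⇌ H⁺ + A⁻, Ka = [H⁺][A⁻]/[HA] = [H⁺]² / ([HA]₀ − [H⁺]) = (2.188e-02)² / (0.083 − 2.188e-02) = 7.83e-03.

K_a = 7.83e-03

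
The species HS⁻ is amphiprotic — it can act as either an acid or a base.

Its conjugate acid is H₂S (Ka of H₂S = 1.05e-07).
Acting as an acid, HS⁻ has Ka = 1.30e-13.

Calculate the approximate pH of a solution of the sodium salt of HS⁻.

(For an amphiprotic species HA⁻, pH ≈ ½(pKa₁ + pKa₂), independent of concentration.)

pKa₁ = -log(1.05e-07) = 6.98; pKa₂ = -log(1.30e-13) = 12.89. For an amphiprotic species, pH ≈ ½(pKa₁ + pKa₂) = ½(6.98 + 12.89) = 9.93.

pH = 9.93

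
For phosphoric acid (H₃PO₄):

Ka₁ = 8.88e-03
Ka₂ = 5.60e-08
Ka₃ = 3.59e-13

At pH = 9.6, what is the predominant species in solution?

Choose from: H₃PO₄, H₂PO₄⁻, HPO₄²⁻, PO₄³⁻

pKa₁ = 2.05, pKa₂ = 7.25, pKa₃ = 12.44. For a polyprotic acid the predominant species crosses at each pKa: below pKa_n the protonated form dominates, above it the deprotonated form does. At pH = 9.6, the predominant species is HPO₄²⁻.

HPO₄²⁻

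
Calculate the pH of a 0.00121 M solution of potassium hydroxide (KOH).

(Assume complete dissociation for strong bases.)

[OH⁻] = 0.00121 M for strong base. pOH = -log[OH⁻] = 2.92, pH = 14 - pOH

pH = 11.08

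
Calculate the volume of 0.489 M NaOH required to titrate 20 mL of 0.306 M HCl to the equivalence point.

At equivalence: moles acid = moles base. moles HCl = 0.306 × 20/1000 = 0.00612 mol. V_base = moles / 0.489 × 1000 = 12.5 mL.

V_{base} = 12.5 mL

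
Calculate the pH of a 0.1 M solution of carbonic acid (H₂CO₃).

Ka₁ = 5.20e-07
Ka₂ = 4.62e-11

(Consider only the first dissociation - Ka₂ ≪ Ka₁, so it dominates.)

First dissociation dominates. From Ka₁ = [H⁺][HA⁻]/[H₂A], x² + Ka₁·x − Ka₁·C = 0 with C = 0.1 M and Ka₁ = 5.20e-07. Solving: [H⁺] = (−Ka₁ + √(Ka₁² + 4·Ka₁·C)) / 2 = 2.2778e-04 M. pH = -log(2.2778e-04) = 3.64.

pH = 3.64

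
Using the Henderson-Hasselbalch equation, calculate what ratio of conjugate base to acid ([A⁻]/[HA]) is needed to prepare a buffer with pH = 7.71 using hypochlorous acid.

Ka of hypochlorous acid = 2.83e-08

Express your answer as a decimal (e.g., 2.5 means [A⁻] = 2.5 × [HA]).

pKa = -log(2.83e-08) = 7.5482. pH = pKa + log([A⁻]/[HA]), so log([A⁻]/[HA]) = pH − pKa = 7.71 − 7.5482 = 0.1618. [A⁻]/[HA] = 10^(0.1618) = 1.45

[A⁻]/[HA] = 1.45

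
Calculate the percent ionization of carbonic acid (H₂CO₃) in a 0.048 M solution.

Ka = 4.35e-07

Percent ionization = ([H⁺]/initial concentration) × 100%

Using Ka equilibrium: x² + Ka×x - Ka×C = 0. Solving: [H⁺] = 1.4428e-04. Percent = (1.4428e-04/0.048) × 100

Percent ionization = 0.301%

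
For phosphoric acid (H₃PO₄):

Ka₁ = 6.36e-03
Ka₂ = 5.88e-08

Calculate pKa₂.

pKa₂ = -log(Ka₂) = -log(5.88e-08) = 7.23.

pK_{a2} = 7.23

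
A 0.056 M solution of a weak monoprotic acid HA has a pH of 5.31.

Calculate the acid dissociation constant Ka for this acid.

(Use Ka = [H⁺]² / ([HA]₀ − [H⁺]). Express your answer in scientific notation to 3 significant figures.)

[H⁺] = 10^(−pH) = 10^(−5.31) = 4.898e-06 M. For HA ⇌ H⁺ + A⁻, Ka = [H⁺][A⁻]/[HA] = [H⁺]² / ([HA]₀ − [H⁺]) = (4.898e-06)² / (0.056 − 4.898e-06) = 4.28e-10.

K_a = 4.28e-10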